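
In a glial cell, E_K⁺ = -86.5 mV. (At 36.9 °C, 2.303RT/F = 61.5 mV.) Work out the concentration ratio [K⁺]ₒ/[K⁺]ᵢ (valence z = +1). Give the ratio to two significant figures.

0.039

log₁₀([out]/[in]) = E·z/(61.5) = -86.5 × 1 / 61.5 = -1.4065
[out]/[in] = 10^(-1.4065) = 0.03922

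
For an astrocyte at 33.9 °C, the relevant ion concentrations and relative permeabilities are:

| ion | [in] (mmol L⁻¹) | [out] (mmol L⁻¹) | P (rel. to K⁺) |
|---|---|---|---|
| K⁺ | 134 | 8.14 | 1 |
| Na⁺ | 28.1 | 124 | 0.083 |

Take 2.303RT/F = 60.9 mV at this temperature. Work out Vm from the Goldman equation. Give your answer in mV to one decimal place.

-52.9 mV

Vm = 60.9 · log₁₀[(Σ P·[cation]ₒ + Σ P·[anion]ᵢ) / (Σ P·[cation]ᵢ + Σ P·[anion]ₒ)]
Numerator = 1×8.14 + 0.083×124 = 18.43
Denominator = 1×134 + 0.083×28.1 = 136.3
Vm = 60.9 · log₁₀(0.1352) = 60.9 × (-0.8690) = -52.92 mV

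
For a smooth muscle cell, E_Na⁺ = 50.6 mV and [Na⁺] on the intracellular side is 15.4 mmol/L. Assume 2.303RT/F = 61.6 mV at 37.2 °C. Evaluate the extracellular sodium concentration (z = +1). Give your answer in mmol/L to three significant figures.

102 mmol/L

Nernst: E = (61.6/1) · log₁₀([out]/[in]), so log₁₀([out]/[in]) = 50.6 × 1 / 61.6 = 0.8214.
[out]/[in] = 10^(0.8214) = 6.629.
[out] = 6.629 × 15.4 = 102.1 mmol/L.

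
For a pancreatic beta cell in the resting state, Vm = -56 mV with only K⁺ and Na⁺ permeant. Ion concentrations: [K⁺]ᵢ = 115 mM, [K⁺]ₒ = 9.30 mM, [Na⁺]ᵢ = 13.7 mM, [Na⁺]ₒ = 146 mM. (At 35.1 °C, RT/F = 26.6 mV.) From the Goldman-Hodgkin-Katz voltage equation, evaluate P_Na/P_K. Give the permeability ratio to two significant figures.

Let α = P_Na/P_K. GHK: Vm = 26.6·ln[(Kₒ + α·Naₒ)/(Kᵢ + α·Naᵢ)].
e^(Vm/26.6) = e^(-56.0/26.6) = 0.12181
So 0.12181·(Kᵢ + α·Naᵢ) = Kₒ + α·Naₒ → α = (0.12181·115.0 − 9.3) / (146.0 − 0.12181·13.7)
α = (14.01 − 9.3) / (146.0 − 1.669) = 4.709/144.3 = 0.03262

0.033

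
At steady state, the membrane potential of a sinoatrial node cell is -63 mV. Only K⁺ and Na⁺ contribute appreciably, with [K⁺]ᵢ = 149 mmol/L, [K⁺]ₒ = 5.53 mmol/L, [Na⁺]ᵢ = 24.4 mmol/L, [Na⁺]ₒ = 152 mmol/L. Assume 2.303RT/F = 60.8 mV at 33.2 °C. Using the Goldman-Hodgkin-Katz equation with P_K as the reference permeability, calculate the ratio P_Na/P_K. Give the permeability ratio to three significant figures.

Let α = P_Na/P_K. GHK: Vm = 60.8·log₁₀[(Kₒ + α·Naₒ)/(Kᵢ + α·Naᵢ)].
10^(Vm/60.8) = 10^(-63.0/60.8) = 0.092006
So 0.092006·(Kᵢ + α·Naᵢ) = Kₒ + α·Naₒ → α = (0.092006·149.0 − 5.53) / (152.0 − 0.092006·24.4)
α = (13.71 − 5.53) / (152.0 − 2.245) = 8.179/149.8 = 0.05462

0.0546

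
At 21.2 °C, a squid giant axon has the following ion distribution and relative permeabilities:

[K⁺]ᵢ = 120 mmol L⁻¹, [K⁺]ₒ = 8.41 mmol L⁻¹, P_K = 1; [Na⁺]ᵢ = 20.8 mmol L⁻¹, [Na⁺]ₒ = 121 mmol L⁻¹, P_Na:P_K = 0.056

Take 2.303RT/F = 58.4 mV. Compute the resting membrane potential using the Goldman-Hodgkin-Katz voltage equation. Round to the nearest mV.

-53 mV

Vm = 58.4 · log₁₀[(Σ P·[cation]ₒ + Σ P·[anion]ᵢ) / (Σ P·[cation]ᵢ + Σ P·[anion]ₒ)]
Numerator = 1×8.41 + 0.056×121 = 15.19
Denominator = 1×120 + 0.056×20.8 = 121.2
Vm = 58.4 · log₁₀(0.12533) = 58.4 × (-0.9019) = -52.67 mV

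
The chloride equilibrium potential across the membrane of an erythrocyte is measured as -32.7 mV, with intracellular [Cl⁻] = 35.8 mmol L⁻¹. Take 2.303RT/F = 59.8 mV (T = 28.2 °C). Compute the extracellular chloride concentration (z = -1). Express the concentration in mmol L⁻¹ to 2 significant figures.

Nernst: E = (59.8/-1) · log₁₀([out]/[in]), so log₁₀([out]/[in]) = -32.7 × -1 / 59.8 = 0.5468.
[out]/[in] = 10^(0.5468) = 3.522.
[out] = 3.522 × 35.8 = 126.1 mmol L⁻¹.

130 mmol L⁻¹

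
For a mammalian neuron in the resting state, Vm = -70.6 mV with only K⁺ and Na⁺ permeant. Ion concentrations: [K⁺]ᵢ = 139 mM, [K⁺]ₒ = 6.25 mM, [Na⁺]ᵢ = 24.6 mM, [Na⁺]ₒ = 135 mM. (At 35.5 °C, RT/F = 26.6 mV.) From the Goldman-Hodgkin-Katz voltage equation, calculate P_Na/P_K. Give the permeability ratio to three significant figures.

0.0265

Let α = P_Na/P_K. GHK: Vm = 26.6·ln[(Kₒ + α·Naₒ)/(Kᵢ + α·Naᵢ)].
e^(Vm/26.6) = e^(-70.6/26.6) = 0.07036
So 0.07036·(Kᵢ + α·Naᵢ) = Kₒ + α·Naₒ → α = (0.07036·139.0 − 6.25) / (135.0 − 0.07036·24.6)
α = (9.78 − 6.25) / (135.0 − 1.731) = 3.53/133.3 = 0.02649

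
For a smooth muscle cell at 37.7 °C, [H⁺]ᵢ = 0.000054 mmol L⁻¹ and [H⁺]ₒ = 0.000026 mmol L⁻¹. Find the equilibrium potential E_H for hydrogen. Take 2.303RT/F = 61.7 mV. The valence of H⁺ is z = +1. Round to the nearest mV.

E = (61.7/z) · log₁₀([H⁺]_out/[H⁺]_in) with z = +1.
= (61.7/1) · log₁₀(0.000026/0.000054) = 61.70 · log₁₀(0.4815)
= 61.70 · (-0.3174) = -19.58 mV

-20 mV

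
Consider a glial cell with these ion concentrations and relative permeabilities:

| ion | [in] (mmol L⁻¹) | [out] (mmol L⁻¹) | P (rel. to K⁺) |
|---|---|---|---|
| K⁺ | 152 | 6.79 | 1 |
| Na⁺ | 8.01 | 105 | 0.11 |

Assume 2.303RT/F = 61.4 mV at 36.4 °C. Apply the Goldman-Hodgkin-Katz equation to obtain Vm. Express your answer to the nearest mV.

Vm = 61.4 · log₁₀[(Σ P·[cation]ₒ + Σ P·[anion]ᵢ) / (Σ P·[cation]ᵢ + Σ P·[anion]ₒ)]
Numerator = 1×6.79 + 0.11×105 = 18.34
Denominator = 1×152 + 0.11×8.01 = 152.9
Vm = 61.4 · log₁₀(0.11996) = 61.4 × (-0.9210) = -56.55 mV

-57 mV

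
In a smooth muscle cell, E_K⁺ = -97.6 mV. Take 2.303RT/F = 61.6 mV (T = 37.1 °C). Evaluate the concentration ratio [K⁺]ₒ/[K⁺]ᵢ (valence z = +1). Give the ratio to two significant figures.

log₁₀([out]/[in]) = E·z/(61.6) = -97.6 × 1 / 61.6 = -1.5844
[out]/[in] = 10^(-1.5844) = 0.02604

0.026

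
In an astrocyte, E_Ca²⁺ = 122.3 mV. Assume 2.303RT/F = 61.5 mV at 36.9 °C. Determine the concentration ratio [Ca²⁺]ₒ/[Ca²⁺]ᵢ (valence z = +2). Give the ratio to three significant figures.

log₁₀([out]/[in]) = E·z/(61.5) = 122.3 × 2 / 61.5 = 3.9772
[out]/[in] = 10^(3.9772) = 9489

9490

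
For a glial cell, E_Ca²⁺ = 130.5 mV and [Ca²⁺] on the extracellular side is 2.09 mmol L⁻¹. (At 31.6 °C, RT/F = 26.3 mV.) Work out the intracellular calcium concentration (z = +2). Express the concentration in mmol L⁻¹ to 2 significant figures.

Nernst: E = (26.3/2) · ln([out]/[in]), so ln([out]/[in]) = 130.5 × 2 / 26.3 = 9.9240.
[out]/[in] = e^(9.9240) = 2.041e+04.
[in] = 2.09 / 2.041e+04 = 0.0001024 mmol L⁻¹.

0.00010 mmol L⁻¹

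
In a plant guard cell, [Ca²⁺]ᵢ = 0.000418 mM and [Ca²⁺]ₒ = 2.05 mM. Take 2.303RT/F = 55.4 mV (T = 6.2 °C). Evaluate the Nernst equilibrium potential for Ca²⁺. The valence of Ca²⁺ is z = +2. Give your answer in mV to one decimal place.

102.2 mV

E = (55.4/z) · log₁₀([Ca²⁺]_out/[Ca²⁺]_in) with z = +2.
= (55.4/2) · log₁₀(2.05/0.000418) = 27.70 · log₁₀(4904)
= 27.70 · (3.6906) = 102.23 mV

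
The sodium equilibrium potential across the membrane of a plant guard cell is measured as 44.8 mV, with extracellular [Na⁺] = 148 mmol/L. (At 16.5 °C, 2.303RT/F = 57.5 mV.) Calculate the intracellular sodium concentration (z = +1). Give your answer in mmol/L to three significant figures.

24.6 mmol/L

Nernst: E = (57.5/1) · log₁₀([out]/[in]), so log₁₀([out]/[in]) = 44.8 × 1 / 57.5 = 0.7791.
[out]/[in] = 10^(0.7791) = 6.014.
[in] = 148 / 6.014 = 24.61 mmol/L.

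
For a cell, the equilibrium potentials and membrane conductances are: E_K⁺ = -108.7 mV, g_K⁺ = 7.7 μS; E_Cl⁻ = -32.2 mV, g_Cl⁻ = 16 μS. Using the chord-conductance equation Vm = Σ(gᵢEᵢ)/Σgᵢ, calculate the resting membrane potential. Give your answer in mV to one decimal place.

Σ gᵢEᵢ = 7.7·(-108.7) + 16·(-32.2) = -1352.19
Σ gᵢ = 7.7 + 16 = 23.7
Vm = -1352.19 / 23.7 = -57.05 mV

-57.1 mV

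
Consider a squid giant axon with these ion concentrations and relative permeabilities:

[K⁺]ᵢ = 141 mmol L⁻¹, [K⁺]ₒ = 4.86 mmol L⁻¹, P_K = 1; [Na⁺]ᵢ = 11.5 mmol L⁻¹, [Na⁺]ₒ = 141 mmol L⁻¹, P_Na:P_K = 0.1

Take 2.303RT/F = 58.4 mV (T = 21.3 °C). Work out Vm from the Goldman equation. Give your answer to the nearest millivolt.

Vm = 58.4 · log₁₀[(Σ P·[cation]ₒ + Σ P·[anion]ᵢ) / (Σ P·[cation]ᵢ + Σ P·[anion]ₒ)]
Numerator = 1×4.86 + 0.1×141 = 18.96
Denominator = 1×141 + 0.1×11.5 = 142.2
Vm = 58.4 · log₁₀(0.13338) = 58.4 × (-0.8749) = -51.09 mV

-51 mV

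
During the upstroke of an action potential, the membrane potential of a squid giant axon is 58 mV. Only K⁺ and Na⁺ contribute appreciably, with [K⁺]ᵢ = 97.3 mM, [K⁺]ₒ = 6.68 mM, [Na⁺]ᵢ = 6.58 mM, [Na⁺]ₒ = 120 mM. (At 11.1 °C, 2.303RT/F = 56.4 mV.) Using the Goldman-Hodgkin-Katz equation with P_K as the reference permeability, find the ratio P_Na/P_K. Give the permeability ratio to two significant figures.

21

Let α = P_Na/P_K. GHK: Vm = 56.4·log₁₀[(Kₒ + α·Naₒ)/(Kᵢ + α·Naᵢ)].
10^(Vm/56.4) = 10^(58.0/56.4) = 10.675
So 10.675·(Kᵢ + α·Naᵢ) = Kₒ + α·Naₒ → α = (10.675·97.3 − 6.68) / (120.0 − 10.675·6.58)
α = (1039 − 6.68) / (120.0 − 70.24) = 1032/49.76 = 20.74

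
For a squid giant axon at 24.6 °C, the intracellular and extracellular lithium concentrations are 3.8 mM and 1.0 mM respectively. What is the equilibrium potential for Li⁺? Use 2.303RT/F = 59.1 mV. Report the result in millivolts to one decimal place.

E = (59.1/z) · log₁₀([Li⁺]_out/[Li⁺]_in) with z = +1.
= (59.1/1) · log₁₀(1.0/3.8) = 59.10 · log₁₀(0.2632)
= 59.10 · (-0.5798) = -34.27 mV

-34.3 mV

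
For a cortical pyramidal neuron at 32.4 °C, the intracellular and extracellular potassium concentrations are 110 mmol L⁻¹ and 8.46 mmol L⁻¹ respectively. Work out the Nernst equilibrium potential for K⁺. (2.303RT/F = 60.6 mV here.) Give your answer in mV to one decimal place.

-67.5 mV

E = (60.6/z) · log₁₀([K⁺]_out/[K⁺]_in) with z = +1.
= (60.6/1) · log₁₀(8.46/110) = 60.60 · log₁₀(0.07691)
= 60.60 · (-1.1140) = -67.51 mV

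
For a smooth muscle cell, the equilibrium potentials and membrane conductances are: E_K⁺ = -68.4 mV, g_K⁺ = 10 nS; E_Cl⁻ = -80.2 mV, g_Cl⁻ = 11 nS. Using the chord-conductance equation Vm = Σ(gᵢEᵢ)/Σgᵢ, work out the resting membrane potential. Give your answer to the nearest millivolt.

-75 mV

Σ gᵢEᵢ = 10·(-68.4) + 11·(-80.2) = -1566.20
Σ gᵢ = 10 + 11 = 21
Vm = -1566.20 / 21 = -74.58 mV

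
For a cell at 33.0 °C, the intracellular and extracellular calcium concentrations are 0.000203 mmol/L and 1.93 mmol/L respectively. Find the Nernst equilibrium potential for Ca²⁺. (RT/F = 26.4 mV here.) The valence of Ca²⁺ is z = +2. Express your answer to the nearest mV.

121 mV

E = (26.4/z) · ln([Ca²⁺]_out/[Ca²⁺]_in) with z = +2.
= (26.4/2) · ln(1.93/0.000203) = 13.20 · ln(9507)
= 13.20 · (9.1598) = 120.91 mV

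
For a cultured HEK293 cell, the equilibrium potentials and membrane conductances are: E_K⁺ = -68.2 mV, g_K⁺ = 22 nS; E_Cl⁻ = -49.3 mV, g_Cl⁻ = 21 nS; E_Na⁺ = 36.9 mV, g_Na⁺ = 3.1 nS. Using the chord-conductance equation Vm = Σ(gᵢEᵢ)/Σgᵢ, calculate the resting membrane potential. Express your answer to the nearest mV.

-53 mV

Σ gᵢEᵢ = 22·(-68.2) + 21·(-49.3) + 3.1·(36.9) = -2421.31
Σ gᵢ = 22 + 21 + 3.1 = 46.1
Vm = -2421.31 / 46.1 = -52.52 mV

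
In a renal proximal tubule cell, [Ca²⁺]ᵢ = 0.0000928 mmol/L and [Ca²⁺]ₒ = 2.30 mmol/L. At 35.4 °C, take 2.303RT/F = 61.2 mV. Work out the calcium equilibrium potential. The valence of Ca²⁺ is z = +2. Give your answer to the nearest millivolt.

134 mV

E = (61.2/z) · log₁₀([Ca²⁺]_out/[Ca²⁺]_in) with z = +2.
= (61.2/2) · log₁₀(2.30/0.0000928) = 30.60 · log₁₀(2.478e+04)
= 30.60 · (4.3942) = 134.46 mV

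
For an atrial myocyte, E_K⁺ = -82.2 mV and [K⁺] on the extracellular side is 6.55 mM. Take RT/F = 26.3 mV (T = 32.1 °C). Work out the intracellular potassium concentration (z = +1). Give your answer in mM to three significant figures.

Nernst: E = (26.3/1) · ln([out]/[in]), so ln([out]/[in]) = -82.2 × 1 / 26.3 = -3.1255.
[out]/[in] = e^(-3.1255) = 0.04392.
[in] = 6.55 / 0.04392 = 149.1 mM.

149 mM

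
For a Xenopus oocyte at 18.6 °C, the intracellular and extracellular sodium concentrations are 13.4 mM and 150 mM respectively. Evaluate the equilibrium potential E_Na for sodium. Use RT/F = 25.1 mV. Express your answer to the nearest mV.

E = (25.1/z) · ln([Na⁺]_out/[Na⁺]_in) with z = +1.
= (25.1/1) · ln(150/13.4) = 25.10 · ln(11.19)
= 25.10 · (2.4154) = 60.63 mV

61 mV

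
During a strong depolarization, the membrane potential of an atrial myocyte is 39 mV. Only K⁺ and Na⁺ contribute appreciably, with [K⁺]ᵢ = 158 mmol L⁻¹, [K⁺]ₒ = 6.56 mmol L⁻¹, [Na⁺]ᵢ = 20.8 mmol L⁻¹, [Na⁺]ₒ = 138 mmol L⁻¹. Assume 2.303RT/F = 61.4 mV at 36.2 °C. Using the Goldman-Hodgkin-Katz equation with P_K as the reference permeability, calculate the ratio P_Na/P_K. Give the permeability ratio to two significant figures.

14

Let α = P_Na/P_K. GHK: Vm = 61.4·log₁₀[(Kₒ + α·Naₒ)/(Kᵢ + α·Naᵢ)].
10^(Vm/61.4) = 10^(39.0/61.4) = 4.317
So 4.317·(Kᵢ + α·Naᵢ) = Kₒ + α·Naₒ → α = (4.317·158.0 − 6.56) / (138.0 − 4.317·20.8)
α = (682.1 − 6.56) / (138.0 − 89.79) = 675.5/48.21 = 14.01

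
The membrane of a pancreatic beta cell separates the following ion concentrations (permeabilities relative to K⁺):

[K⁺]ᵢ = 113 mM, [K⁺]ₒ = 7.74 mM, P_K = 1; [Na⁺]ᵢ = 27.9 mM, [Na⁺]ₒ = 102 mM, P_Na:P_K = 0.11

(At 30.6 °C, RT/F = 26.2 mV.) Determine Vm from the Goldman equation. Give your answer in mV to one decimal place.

-47.5 mV

Vm = 26.2 · ln[(Σ P·[cation]ₒ + Σ P·[anion]ᵢ) / (Σ P·[cation]ᵢ + Σ P·[anion]ₒ)]
Numerator = 1×7.74 + 0.11×102 = 18.96
Denominator = 1×113 + 0.11×27.9 = 116.1
Vm = 26.2 · ln(0.16335) = 26.2 × (-1.8119) = -47.47 mV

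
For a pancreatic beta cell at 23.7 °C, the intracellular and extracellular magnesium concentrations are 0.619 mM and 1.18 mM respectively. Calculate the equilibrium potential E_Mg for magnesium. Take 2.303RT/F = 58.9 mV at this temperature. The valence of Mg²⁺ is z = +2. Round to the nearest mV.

E = (58.9/z) · log₁₀([Mg²⁺]_out/[Mg²⁺]_in) with z = +2.
= (58.9/2) · log₁₀(1.18/0.619) = 29.45 · log₁₀(1.906)
= 29.45 · (0.2802) = 8.25 mV

8 mV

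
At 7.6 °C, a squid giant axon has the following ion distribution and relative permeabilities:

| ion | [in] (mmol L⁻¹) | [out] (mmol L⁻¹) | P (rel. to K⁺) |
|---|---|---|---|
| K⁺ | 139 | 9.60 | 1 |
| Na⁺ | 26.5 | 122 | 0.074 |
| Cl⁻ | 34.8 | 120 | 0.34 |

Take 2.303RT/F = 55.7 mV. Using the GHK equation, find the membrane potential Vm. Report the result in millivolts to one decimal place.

-43.2 mV

Vm = 55.7 · log₁₀[(Σ P·[cation]ₒ + Σ P·[anion]ᵢ) / (Σ P·[cation]ᵢ + Σ P·[anion]ₒ)]
Numerator = 1×9.60 + 0.074×122 + 0.34×34.8 = 30.46
Denominator = 1×139 + 0.074×26.5 + 0.34×120 = 181.8
Vm = 55.7 · log₁₀(0.16758) = 55.7 × (-0.7758) = -43.21 mV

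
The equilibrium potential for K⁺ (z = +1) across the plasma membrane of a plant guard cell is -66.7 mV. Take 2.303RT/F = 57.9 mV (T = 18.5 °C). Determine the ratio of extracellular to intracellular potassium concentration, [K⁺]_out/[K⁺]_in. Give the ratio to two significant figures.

0.070

log₁₀([out]/[in]) = E·z/(57.9) = -66.7 × 1 / 57.9 = -1.1520
[out]/[in] = 10^(-1.1520) = 0.07047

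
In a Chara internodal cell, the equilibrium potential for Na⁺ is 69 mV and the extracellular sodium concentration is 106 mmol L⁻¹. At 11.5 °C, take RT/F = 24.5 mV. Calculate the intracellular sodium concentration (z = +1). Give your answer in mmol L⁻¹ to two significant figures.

6.3 mmol L⁻¹

Nernst: E = (24.5/1) · ln([out]/[in]), so ln([out]/[in]) = 69.0 × 1 / 24.5 = 2.8163.
[out]/[in] = e^(2.8163) = 16.72.
[in] = 106 / 16.72 = 6.341 mmol L⁻¹.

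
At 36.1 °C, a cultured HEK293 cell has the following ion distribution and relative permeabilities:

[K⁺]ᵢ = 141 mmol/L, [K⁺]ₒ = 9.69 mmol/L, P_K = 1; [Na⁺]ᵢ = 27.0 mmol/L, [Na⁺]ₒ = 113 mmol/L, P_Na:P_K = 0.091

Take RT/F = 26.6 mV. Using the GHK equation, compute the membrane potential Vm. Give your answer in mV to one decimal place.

-52.4 mV

Vm = 26.6 · ln[(Σ P·[cation]ₒ + Σ P·[anion]ᵢ) / (Σ P·[cation]ᵢ + Σ P·[anion]ₒ)]
Numerator = 1×9.69 + 0.091×113 = 19.97
Denominator = 1×141 + 0.091×27.0 = 143.5
Vm = 26.6 · ln(0.13923) = 26.6 × (-1.9717) = -52.45 mV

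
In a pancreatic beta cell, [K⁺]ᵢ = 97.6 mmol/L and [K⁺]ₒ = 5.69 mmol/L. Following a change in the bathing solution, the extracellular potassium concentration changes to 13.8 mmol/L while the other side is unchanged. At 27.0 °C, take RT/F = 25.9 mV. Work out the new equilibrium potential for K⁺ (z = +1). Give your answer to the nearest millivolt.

After the shift: [K⁺]_out = 13.8, [K⁺]_in = 97.6 mmol/L.
E_new = (25.9/1)·ln(13.8/97.6) = 25.90 · (-1.9562) = -50.67 mV

-51 mV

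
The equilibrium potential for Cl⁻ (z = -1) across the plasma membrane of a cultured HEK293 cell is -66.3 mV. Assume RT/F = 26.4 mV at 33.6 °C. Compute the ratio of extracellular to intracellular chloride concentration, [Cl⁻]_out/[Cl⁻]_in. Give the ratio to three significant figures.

12.3

ln([out]/[in]) = E·z/(26.4) = -66.3 × -1 / 26.4 = 2.5114
[out]/[in] = e^(2.5114) = 12.32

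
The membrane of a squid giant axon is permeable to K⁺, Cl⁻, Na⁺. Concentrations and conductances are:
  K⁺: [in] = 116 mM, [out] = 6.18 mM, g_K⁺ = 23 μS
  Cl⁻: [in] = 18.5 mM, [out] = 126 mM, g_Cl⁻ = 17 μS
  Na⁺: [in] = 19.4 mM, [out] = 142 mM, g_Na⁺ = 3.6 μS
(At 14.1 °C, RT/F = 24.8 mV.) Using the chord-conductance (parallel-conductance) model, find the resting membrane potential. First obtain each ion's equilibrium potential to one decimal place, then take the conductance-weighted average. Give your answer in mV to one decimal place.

-52.8 mV

E_K⁺ = (24.8/1)·ln(6.18/116) = -72.7 mV
E_Cl⁻ = (24.8/-1)·ln(126/18.5) = -47.6 mV
E_Na⁺ = (24.8/1)·ln(142/19.4) = 49.4 mV
Vm = (Σ gᵢEᵢ)/(Σ gᵢ) = (23·-72.7 + 17·-47.6 + 3.6·49.4) / (23 + 17 + 3.6)
= -2303.46 / 43.6 = -52.83 mV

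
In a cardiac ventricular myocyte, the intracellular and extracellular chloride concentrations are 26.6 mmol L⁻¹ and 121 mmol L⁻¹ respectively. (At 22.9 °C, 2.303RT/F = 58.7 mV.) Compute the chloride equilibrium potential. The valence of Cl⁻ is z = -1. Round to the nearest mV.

E = (58.7/z) · log₁₀([Cl⁻]_out/[Cl⁻]_in) with z = -1.
For an anion, dividing by z = -1 reverses the sign.
= (58.7/-1) · log₁₀(121/26.6) = -58.70 · log₁₀(4.549)
= -58.70 · (0.6579) = -38.62 mV

-39 mV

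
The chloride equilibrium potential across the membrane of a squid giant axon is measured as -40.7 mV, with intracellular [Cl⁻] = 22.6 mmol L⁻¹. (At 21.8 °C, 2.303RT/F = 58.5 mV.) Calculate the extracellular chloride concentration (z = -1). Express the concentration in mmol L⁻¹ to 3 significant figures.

Nernst: E = (58.5/-1) · log₁₀([out]/[in]), so log₁₀([out]/[in]) = -40.7 × -1 / 58.5 = 0.6957.
[out]/[in] = 10^(0.6957) = 4.963.
[out] = 4.963 × 22.6 = 112.2 mmol L⁻¹.

112 mmol L⁻¹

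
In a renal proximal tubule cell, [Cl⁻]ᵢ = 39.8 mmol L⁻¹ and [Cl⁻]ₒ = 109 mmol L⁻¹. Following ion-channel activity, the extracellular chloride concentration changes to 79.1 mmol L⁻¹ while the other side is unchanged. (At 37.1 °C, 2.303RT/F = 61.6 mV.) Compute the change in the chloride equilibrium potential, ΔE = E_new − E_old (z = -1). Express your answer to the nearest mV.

E_old = (61.6/-1)·log₁₀(109/39.8) = -26.95 mV
E_new = (61.6/-1)·log₁₀(79.1/39.8) = -18.37 mV
ΔE = -18.37 − (-26.95) = 8.58 mV

9 mV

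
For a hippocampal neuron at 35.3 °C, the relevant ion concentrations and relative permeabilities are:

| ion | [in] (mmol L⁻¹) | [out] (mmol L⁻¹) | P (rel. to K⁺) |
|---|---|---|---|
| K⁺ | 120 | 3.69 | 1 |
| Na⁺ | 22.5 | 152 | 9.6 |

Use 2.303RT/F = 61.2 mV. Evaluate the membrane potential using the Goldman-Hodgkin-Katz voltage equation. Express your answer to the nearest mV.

Vm = 61.2 · log₁₀[(Σ P·[cation]ₒ + Σ P·[anion]ᵢ) / (Σ P·[cation]ᵢ + Σ P·[anion]ₒ)]
Numerator = 1×3.69 + 9.6×152 = 1463
Denominator = 1×120 + 9.6×22.5 = 336
Vm = 61.2 · log₁₀(4.3538) = 61.2 × (0.6389) = 39.10 mV

39 mV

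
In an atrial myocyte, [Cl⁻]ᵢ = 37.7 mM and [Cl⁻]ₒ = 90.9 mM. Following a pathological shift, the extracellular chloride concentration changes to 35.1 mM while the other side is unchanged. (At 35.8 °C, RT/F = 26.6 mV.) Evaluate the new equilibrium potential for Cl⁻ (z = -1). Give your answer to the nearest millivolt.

After the shift: [Cl⁻]_out = 35.1, [Cl⁻]_in = 37.7 mM.
E_new = (26.6/-1)·ln(35.1/37.7) = -26.60 · (-0.0715) = 1.90 mV

2 mV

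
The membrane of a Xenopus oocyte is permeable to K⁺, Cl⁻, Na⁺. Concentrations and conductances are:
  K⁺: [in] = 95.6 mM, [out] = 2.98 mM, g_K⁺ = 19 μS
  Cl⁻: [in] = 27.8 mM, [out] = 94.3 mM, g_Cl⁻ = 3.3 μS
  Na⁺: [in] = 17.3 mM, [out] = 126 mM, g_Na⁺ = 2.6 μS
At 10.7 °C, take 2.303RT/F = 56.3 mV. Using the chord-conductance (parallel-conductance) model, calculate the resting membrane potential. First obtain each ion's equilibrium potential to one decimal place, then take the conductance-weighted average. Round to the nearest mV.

E_K⁺ = (56.3/1)·log₁₀(2.98/95.6) = -84.8 mV
E_Cl⁻ = (56.3/-1)·log₁₀(94.3/27.8) = -29.9 mV
E_Na⁺ = (56.3/1)·log₁₀(126/17.3) = 48.5 mV
Vm = (Σ gᵢEᵢ)/(Σ gᵢ) = (19·-84.8 + 3.3·-29.9 + 2.6·48.5) / (19 + 3.3 + 2.6)
= -1583.77 / 24.9 = -63.61 mV

-64 mV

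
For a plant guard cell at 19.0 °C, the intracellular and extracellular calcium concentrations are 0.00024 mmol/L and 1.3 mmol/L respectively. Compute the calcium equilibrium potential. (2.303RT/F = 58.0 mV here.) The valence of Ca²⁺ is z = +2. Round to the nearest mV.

108 mV

E = (58.0/z) · log₁₀([Ca²⁺]_out/[Ca²⁺]_in) with z = +2.
= (58.0/2) · log₁₀(1.3/0.00024) = 29.00 · log₁₀(5417)
= 29.00 · (3.7337) = 108.28 mV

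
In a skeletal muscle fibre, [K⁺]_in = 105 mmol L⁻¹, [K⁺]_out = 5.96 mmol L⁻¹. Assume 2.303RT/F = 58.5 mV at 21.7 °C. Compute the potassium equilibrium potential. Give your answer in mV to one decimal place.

E = (58.5/z) · log₁₀([K⁺]_out/[K⁺]_in) with z = +1.
= (58.5/1) · log₁₀(5.96/105) = 58.50 · log₁₀(0.05676)
= 58.50 · (-1.2459) = -72.89 mV

-72.9 mV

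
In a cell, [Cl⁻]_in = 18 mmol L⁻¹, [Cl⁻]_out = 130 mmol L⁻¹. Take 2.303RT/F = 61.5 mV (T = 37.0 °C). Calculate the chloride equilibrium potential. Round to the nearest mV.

E = (61.5/z) · log₁₀([Cl⁻]_out/[Cl⁻]_in) with z = -1.
For an anion, dividing by z = -1 reverses the sign.
= (61.5/-1) · log₁₀(130/18) = -61.50 · log₁₀(7.222)
= -61.50 · (0.8587) = -52.81 mV

-53 mV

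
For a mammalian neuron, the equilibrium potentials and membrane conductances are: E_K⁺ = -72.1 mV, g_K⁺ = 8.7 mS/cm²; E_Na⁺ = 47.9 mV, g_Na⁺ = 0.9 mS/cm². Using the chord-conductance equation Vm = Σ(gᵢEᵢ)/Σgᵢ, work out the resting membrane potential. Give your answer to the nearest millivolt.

Σ gᵢEᵢ = 8.7·(-72.1) + 0.9·(47.9) = -584.16
Σ gᵢ = 8.7 + 0.9 = 9.6
Vm = -584.16 / 9.6 = -60.85 mV

-61 mV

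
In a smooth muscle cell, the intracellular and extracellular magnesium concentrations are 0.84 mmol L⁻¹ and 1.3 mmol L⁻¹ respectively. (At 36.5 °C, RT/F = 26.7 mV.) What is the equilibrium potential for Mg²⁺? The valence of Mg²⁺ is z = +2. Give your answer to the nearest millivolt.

6 mV

E = (26.7/z) · ln([Mg²⁺]_out/[Mg²⁺]_in) with z = +2.
= (26.7/2) · ln(1.3/0.84) = 13.35 · ln(1.548)
= 13.35 · (0.4367) = 5.83 mV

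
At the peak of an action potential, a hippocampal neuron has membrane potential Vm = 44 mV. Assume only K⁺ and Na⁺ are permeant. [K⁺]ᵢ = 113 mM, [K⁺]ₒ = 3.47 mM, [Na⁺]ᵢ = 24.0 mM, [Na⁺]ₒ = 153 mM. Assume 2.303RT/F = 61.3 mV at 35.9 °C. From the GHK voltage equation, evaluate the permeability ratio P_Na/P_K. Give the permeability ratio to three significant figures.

Let α = P_Na/P_K. GHK: Vm = 61.3·log₁₀[(Kₒ + α·Naₒ)/(Kᵢ + α·Naᵢ)].
10^(Vm/61.3) = 10^(44.0/61.3) = 5.2213
So 5.2213·(Kᵢ + α·Naᵢ) = Kₒ + α·Naₒ → α = (5.2213·113.0 − 3.47) / (153.0 − 5.2213·24.0)
α = (590 − 3.47) / (153.0 − 125.3) = 586.5/27.69 = 21.18

21.2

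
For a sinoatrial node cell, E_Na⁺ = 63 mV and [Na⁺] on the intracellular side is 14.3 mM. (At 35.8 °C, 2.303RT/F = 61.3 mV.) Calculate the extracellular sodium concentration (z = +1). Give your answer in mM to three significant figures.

Nernst: E = (61.3/1) · log₁₀([out]/[in]), so log₁₀([out]/[in]) = 63.0 × 1 / 61.3 = 1.0277.
[out]/[in] = 10^(1.0277) = 10.66.
[out] = 10.66 × 14.3 = 152.4 mM.

152 mM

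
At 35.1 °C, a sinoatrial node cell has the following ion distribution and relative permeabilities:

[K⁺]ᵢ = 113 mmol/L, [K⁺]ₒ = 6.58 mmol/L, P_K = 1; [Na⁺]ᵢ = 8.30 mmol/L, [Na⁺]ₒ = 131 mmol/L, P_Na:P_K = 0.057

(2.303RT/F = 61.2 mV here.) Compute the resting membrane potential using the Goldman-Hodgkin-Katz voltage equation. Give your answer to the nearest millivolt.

Vm = 61.2 · log₁₀[(Σ P·[cation]ₒ + Σ P·[anion]ᵢ) / (Σ P·[cation]ᵢ + Σ P·[anion]ₒ)]
Numerator = 1×6.58 + 0.057×131 = 14.05
Denominator = 1×113 + 0.057×8.30 = 113.5
Vm = 61.2 · log₁₀(0.12379) = 61.2 × (-0.9073) = -55.53 mV

-56 mV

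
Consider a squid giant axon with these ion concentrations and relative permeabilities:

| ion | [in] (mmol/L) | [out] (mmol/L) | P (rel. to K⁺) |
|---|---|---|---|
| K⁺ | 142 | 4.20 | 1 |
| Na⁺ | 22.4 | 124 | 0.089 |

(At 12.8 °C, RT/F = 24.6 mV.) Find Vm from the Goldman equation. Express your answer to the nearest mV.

Vm = 24.6 · ln[(Σ P·[cation]ₒ + Σ P·[anion]ᵢ) / (Σ P·[cation]ᵢ + Σ P·[anion]ₒ)]
Numerator = 1×4.20 + 0.089×124 = 15.24
Denominator = 1×142 + 0.089×22.4 = 144
Vm = 24.6 · ln(0.10581) = 24.6 × (-2.2461) = -55.25 mV

-55 mV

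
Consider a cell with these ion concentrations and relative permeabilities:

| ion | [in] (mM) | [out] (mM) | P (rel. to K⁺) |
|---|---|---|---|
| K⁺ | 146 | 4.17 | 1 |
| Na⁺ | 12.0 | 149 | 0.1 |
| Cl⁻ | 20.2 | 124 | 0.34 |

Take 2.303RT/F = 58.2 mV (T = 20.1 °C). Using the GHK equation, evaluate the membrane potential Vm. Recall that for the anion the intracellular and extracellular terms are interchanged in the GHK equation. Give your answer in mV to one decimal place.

-50.2 mV

Vm = 58.2 · log₁₀[(Σ P·[cation]ₒ + Σ P·[anion]ᵢ) / (Σ P·[cation]ᵢ + Σ P·[anion]ₒ)]
Numerator = 1×4.17 + 0.1×149 + 0.34×20.2 = 25.94
Denominator = 1×146 + 0.1×12.0 + 0.34×124 = 189.4
Vm = 58.2 · log₁₀(0.13698) = 58.2 × (-0.8634) = -50.25 mV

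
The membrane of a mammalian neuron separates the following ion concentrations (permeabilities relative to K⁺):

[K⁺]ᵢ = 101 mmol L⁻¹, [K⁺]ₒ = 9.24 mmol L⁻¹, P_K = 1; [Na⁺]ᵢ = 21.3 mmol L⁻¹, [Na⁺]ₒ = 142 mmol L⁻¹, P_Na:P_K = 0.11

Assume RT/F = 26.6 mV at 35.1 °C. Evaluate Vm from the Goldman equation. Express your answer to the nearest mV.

Vm = 26.6 · ln[(Σ P·[cation]ₒ + Σ P·[anion]ᵢ) / (Σ P·[cation]ᵢ + Σ P·[anion]ₒ)]
Numerator = 1×9.24 + 0.11×142 = 24.86
Denominator = 1×101 + 0.11×21.3 = 103.3
Vm = 26.6 · ln(0.24056) = 26.6 × (-1.4248) = -37.90 mV

-38 mV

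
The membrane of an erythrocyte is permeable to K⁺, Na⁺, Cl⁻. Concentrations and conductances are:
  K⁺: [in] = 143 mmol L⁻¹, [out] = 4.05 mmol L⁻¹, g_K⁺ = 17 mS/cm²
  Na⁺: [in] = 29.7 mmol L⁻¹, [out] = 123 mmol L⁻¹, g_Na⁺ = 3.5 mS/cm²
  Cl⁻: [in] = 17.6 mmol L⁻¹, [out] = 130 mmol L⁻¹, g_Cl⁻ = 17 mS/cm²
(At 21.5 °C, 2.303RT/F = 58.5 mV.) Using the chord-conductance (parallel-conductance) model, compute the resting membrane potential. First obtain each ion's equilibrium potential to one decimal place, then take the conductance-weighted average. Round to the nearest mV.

-61 mV

E_K⁺ = (58.5/1)·log₁₀(4.05/143) = -90.6 mV
E_Na⁺ = (58.5/1)·log₁₀(123/29.7) = 36.1 mV
E_Cl⁻ = (58.5/-1)·log₁₀(130/17.6) = -50.8 mV
Vm = (Σ gᵢEᵢ)/(Σ gᵢ) = (17·-90.6 + 3.5·36.1 + 17·-50.8) / (17 + 3.5 + 17)
= -2277.45 / 37.5 = -60.73 mV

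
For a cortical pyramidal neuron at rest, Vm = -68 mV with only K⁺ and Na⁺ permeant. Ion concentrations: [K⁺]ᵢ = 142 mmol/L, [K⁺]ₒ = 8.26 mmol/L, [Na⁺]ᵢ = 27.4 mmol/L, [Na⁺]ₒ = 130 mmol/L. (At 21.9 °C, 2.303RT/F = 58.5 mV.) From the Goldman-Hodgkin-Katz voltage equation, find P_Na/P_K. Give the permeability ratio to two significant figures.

Let α = P_Na/P_K. GHK: Vm = 58.5·log₁₀[(Kₒ + α·Naₒ)/(Kᵢ + α·Naᵢ)].
10^(Vm/58.5) = 10^(-68.0/58.5) = 0.068803
So 0.068803·(Kᵢ + α·Naᵢ) = Kₒ + α·Naₒ → α = (0.068803·142.0 − 8.26) / (130.0 − 0.068803·27.4)
α = (9.77 − 8.26) / (130.0 − 1.885) = 1.51/128.1 = 0.01179

0.012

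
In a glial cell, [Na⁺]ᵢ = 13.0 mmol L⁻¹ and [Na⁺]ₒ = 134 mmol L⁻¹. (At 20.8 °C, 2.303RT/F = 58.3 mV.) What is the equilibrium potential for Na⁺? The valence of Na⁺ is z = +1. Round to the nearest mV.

59 mV

E = (58.3/z) · log₁₀([Na⁺]_out/[Na⁺]_in) with z = +1.
= (58.3/1) · log₁₀(134/13.0) = 58.30 · log₁₀(10.31)
= 58.30 · (1.0132) = 59.07 mV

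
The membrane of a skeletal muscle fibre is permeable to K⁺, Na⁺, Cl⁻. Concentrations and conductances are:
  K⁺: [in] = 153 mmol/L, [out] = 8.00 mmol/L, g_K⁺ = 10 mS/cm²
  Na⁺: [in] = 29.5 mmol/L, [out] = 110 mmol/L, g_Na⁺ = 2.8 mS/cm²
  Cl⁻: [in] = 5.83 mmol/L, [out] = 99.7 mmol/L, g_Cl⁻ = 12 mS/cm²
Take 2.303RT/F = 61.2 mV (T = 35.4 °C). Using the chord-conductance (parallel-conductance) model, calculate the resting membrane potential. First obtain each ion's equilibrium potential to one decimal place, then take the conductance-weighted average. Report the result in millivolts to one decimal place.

-64.2 mV

E_K⁺ = (61.2/1)·log₁₀(8.00/153) = -78.4 mV
E_Na⁺ = (61.2/1)·log₁₀(110/29.5) = 35.0 mV
E_Cl⁻ = (61.2/-1)·log₁₀(99.7/5.83) = -75.5 mV
Vm = (Σ gᵢEᵢ)/(Σ gᵢ) = (10·-78.4 + 2.8·35.0 + 12·-75.5) / (10 + 2.8 + 12)
= -1592.00 / 24.8 = -64.19 mV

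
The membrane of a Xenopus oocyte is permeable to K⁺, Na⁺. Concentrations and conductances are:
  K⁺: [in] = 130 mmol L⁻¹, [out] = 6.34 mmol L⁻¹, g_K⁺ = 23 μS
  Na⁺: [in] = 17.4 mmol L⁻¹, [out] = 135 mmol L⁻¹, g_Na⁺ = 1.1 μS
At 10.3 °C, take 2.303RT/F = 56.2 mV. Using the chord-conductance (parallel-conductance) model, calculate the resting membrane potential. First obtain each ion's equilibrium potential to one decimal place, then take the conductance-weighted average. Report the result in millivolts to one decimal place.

-68.1 mV

E_K⁺ = (56.2/1)·log₁₀(6.34/130) = -73.7 mV
E_Na⁺ = (56.2/1)·log₁₀(135/17.4) = 50.0 mV
Vm = (Σ gᵢEᵢ)/(Σ gᵢ) = (23·-73.7 + 1.1·50.0) / (23 + 1.1)
= -1640.10 / 24.1 = -68.05 mV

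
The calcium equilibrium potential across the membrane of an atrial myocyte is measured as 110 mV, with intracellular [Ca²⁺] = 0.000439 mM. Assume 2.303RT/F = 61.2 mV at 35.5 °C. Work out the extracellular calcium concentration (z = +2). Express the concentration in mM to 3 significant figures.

Nernst: E = (61.2/2) · log₁₀([out]/[in]), so log₁₀([out]/[in]) = 110.0 × 2 / 61.2 = 3.5948.
[out]/[in] = 10^(3.5948) = 3933.
[out] = 3933 × 0.000439 = 1.727 mM.

1.73 mM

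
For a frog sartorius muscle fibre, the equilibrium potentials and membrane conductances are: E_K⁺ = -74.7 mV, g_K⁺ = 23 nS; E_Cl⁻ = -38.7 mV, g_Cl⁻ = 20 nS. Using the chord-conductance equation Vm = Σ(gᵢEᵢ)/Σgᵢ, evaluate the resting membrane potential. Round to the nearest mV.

-58 mV

Σ gᵢEᵢ = 23·(-74.7) + 20·(-38.7) = -2492.10
Σ gᵢ = 23 + 20 = 43
Vm = -2492.10 / 43 = -57.96 mV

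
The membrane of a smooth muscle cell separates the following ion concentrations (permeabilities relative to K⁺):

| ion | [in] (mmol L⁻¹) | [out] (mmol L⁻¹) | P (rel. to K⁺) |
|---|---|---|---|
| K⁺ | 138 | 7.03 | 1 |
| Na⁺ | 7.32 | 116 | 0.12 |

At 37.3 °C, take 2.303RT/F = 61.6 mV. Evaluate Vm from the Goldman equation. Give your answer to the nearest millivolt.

Vm = 61.6 · log₁₀[(Σ P·[cation]ₒ + Σ P·[anion]ᵢ) / (Σ P·[cation]ᵢ + Σ P·[anion]ₒ)]
Numerator = 1×7.03 + 0.12×116 = 20.95
Denominator = 1×138 + 0.12×7.32 = 138.9
Vm = 61.6 · log₁₀(0.15085) = 61.6 × (-0.8215) = -50.60 mV

-51 mV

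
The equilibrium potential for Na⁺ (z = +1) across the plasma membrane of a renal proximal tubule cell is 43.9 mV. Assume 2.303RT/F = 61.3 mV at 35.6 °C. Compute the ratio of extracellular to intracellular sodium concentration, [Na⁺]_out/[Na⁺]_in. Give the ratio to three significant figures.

log₁₀([out]/[in]) = E·z/(61.3) = 43.9 × 1 / 61.3 = 0.7162
[out]/[in] = 10^(0.7162) = 5.202

5.20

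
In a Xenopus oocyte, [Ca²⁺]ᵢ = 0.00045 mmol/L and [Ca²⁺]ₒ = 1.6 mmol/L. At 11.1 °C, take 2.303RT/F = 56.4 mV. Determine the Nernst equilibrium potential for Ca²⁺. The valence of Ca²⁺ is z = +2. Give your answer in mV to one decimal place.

E = (56.4/z) · log₁₀([Ca²⁺]_out/[Ca²⁺]_in) with z = +2.
= (56.4/2) · log₁₀(1.6/0.00045) = 28.20 · log₁₀(3556)
= 28.20 · (3.5509) = 100.14 mV

100.1 mV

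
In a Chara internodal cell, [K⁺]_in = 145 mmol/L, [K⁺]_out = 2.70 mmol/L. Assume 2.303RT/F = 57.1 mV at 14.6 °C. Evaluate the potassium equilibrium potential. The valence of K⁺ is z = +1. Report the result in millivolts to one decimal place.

E = (57.1/z) · log₁₀([K⁺]_out/[K⁺]_in) with z = +1.
= (57.1/1) · log₁₀(2.70/145) = 57.10 · log₁₀(0.01862)
= 57.10 · (-1.7300) = -98.78 mV

-98.8 mV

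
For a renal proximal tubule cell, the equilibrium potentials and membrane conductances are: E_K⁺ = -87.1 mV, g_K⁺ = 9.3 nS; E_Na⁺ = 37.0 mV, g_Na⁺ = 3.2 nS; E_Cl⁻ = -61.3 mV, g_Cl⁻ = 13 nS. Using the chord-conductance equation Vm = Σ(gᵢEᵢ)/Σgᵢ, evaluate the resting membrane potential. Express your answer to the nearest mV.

Σ gᵢEᵢ = 9.3·(-87.1) + 3.2·(37.0) + 13·(-61.3) = -1488.53
Σ gᵢ = 9.3 + 3.2 + 13 = 25.5
Vm = -1488.53 / 25.5 = -58.37 mV

-58 mV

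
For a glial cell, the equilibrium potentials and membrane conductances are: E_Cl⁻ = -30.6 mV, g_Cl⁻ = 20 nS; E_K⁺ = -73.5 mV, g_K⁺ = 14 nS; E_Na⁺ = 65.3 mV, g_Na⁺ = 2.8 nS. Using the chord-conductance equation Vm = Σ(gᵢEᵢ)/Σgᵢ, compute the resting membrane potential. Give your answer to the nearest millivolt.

Σ gᵢEᵢ = 20·(-30.6) + 14·(-73.5) + 2.8·(65.3) = -1458.16
Σ gᵢ = 20 + 14 + 2.8 = 36.8
Vm = -1458.16 / 36.8 = -39.62 mV

-40 mV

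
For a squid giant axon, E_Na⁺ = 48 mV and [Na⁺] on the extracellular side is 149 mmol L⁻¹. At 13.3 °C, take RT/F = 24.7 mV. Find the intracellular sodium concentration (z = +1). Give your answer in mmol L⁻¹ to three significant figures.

Nernst: E = (24.7/1) · ln([out]/[in]), so ln([out]/[in]) = 48.0 × 1 / 24.7 = 1.9433.
[out]/[in] = e^(1.9433) = 6.982.
[in] = 149 / 6.982 = 21.34 mmol L⁻¹.

21.3 mmol L⁻¹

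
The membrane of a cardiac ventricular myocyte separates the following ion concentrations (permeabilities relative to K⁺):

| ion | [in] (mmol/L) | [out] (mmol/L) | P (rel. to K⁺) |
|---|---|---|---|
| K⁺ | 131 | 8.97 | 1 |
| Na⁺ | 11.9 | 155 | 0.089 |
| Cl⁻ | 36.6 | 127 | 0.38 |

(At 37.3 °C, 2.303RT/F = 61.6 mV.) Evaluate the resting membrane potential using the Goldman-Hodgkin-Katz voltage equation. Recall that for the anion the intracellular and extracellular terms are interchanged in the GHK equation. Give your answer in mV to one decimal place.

-42.6 mV

Vm = 61.6 · log₁₀[(Σ P·[cation]ₒ + Σ P·[anion]ᵢ) / (Σ P·[cation]ᵢ + Σ P·[anion]ₒ)]
Numerator = 1×8.97 + 0.089×155 + 0.38×36.6 = 36.67
Denominator = 1×131 + 0.089×11.9 + 0.38×127 = 180.3
Vm = 61.6 · log₁₀(0.20338) = 61.6 × (-0.6917) = -42.61 mV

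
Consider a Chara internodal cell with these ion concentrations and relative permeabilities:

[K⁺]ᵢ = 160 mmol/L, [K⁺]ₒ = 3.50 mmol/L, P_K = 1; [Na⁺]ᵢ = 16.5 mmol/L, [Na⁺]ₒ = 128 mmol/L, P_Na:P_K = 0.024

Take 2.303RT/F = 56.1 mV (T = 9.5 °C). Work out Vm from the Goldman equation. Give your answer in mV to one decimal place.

-77.8 mV

Vm = 56.1 · log₁₀[(Σ P·[cation]ₒ + Σ P·[anion]ᵢ) / (Σ P·[cation]ᵢ + Σ P·[anion]ₒ)]
Numerator = 1×3.50 + 0.024×128 = 6.572
Denominator = 1×160 + 0.024×16.5 = 160.4
Vm = 56.1 · log₁₀(0.040974) = 56.1 × (-1.3875) = -77.84 mV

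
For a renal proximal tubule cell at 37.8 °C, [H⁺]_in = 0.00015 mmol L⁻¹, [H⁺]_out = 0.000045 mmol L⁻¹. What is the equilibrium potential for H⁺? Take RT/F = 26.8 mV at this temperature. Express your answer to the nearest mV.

-32 mV

E = (26.8/z) · ln([H⁺]_out/[H⁺]_in) with z = +1.
= (26.8/1) · ln(0.000045/0.00015) = 26.80 · ln(0.3)
= 26.80 · (-1.2040) = -32.27 mV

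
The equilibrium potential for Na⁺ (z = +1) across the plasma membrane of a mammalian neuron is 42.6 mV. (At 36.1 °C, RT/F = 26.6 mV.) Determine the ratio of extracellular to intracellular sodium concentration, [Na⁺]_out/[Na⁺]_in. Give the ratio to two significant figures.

ln([out]/[in]) = E·z/(26.6) = 42.6 × 1 / 26.6 = 1.6015
[out]/[in] = e^(1.6015) = 4.96

5.0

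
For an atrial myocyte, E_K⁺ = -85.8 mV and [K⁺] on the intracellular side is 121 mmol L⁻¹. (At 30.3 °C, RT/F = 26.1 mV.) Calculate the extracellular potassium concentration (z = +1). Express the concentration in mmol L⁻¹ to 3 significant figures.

Nernst: E = (26.1/1) · ln([out]/[in]), so ln([out]/[in]) = -85.8 × 1 / 26.1 = -3.2874.
[out]/[in] = e^(-3.2874) = 0.03735.
[out] = 0.03735 × 121 = 4.52 mmol L⁻¹.

4.52 mmol L⁻¹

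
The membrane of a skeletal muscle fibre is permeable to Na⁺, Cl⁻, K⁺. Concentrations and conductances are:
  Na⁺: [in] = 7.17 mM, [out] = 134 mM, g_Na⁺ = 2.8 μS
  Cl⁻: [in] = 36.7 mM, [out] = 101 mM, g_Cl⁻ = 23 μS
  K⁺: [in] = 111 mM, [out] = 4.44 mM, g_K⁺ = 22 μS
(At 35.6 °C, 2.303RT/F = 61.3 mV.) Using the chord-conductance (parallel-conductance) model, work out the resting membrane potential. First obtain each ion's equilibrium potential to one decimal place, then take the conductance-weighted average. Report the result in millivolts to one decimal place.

-47.9 mV

E_Na⁺ = (61.3/1)·log₁₀(134/7.17) = 77.9 mV
E_Cl⁻ = (61.3/-1)·log₁₀(101/36.7) = -27.0 mV
E_K⁺ = (61.3/1)·log₁₀(4.44/111) = -85.7 mV
Vm = (Σ gᵢEᵢ)/(Σ gᵢ) = (2.8·77.9 + 23·-27.0 + 22·-85.7) / (2.8 + 23 + 22)
= -2288.28 / 47.8 = -47.87 mV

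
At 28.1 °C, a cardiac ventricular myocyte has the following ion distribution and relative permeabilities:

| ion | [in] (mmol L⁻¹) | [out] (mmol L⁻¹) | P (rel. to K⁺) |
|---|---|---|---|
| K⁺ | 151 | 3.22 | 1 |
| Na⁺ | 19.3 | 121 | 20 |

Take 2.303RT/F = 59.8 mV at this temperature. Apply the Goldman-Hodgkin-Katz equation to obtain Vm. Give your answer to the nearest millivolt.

39 mV

Vm = 59.8 · log₁₀[(Σ P·[cation]ₒ + Σ P·[anion]ᵢ) / (Σ P·[cation]ᵢ + Σ P·[anion]ₒ)]
Numerator = 1×3.22 + 20×121 = 2423
Denominator = 1×151 + 20×19.3 = 537
Vm = 59.8 · log₁₀(4.5125) = 59.8 × (0.6544) = 39.13 mV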